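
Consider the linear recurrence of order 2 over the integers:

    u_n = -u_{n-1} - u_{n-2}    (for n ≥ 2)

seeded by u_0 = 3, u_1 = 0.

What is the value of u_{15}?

u_2 = -1·0 + -1·3 = -3
u_3 = -1·-3 + -1·0 = 3
u_4 = -1·3 + -1·-3 = 0
(u_3, u_4) = (3, 0) = (u_0, u_1), so the sequence has period 3.
15 ≡ 0 (mod 3), hence u_15 = u_0 = 3.

3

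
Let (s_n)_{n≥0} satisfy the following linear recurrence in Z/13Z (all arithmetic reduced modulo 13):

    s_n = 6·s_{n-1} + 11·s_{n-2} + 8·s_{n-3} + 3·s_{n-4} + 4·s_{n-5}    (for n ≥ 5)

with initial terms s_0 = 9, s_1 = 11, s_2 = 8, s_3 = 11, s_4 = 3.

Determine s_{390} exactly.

s_5 = 6·3 + 11·11 + 8·8 + 3·11 + 4·9 = 12
s_6 = 6·12 + 11·3 + 8·11 + 3·8 + 4·11 = 1
s_7 = 6·1 + 11·12 + 8·3 + 3·11 + 4·8 = 6
s_8 = 6·6 + 11·1 + 8·12 + 3·3 + 4·11 = 1
s_9 = 6·1 + 11·6 + 8·1 + 3·12 + 4·3 = 11
s_10 = 6·11 + 11·1 + 8·6 + 3·1 + 4·12 = 7
s_11 = 6·7 + 11·11 + 8·1 + 3·6 + 4·1 = 11
s_12 = 6·11 + 11·7 + 8·11 + 3·1 + 4·6 = 11
s_13 = 6·11 + 11·11 + 8·7 + 3·11 + 4·1 = 7
s_14 = 6·7 + 11·11 + 8·11 + 3·7 + 4·11 = 4
s_15 = 6·4 + 11·7 + 8·11 + 3·11 + 4·7 = 3
s_16 = 6·3 + 11·4 + 8·7 + 3·11 + 4·11 = 0
s_17 = 6·0 + 11·3 + 8·4 + 3·7 + 4·11 = 0
s_18 = 6·0 + 11·0 + 8·3 + 3·4 + 4·7 = 12
s_19 = 6·12 + 11·0 + 8·0 + 3·3 + 4·4 = 6
s_20 = 6·6 + 11·12 + 8·0 + 3·0 + 4·3 = 11
s_21 = 6·11 + 11·6 + 8·12 + 3·0 + 4·0 = 7
s_22 = 6·7 + 11·11 + 8·6 + 3·12 + 4·0 = 0
s_23 = 6·0 + 11·7 + 8·11 + 3·6 + 4·12 = 10
s_24 = 6·10 + 11·0 + 8·7 + 3·11 + 4·6 = 4
s_25 = 6·4 + 11·10 + 8·0 + 3·7 + 4·11 = 4
s_26 = 6·4 + 11·4 + 8·10 + 3·0 + 4·7 = 7
s_27 = 6·7 + 11·4 + 8·4 + 3·10 + 4·0 = 5
s_28 = 6·5 + 11·7 + 8·4 + 3·4 + 4·10 = 9
s_29 = 6·9 + 11·5 + 8·7 + 3·4 + 4·4 = 11
s_30 = 6·11 + 11·9 + 8·5 + 3·7 + 4·4 = 8
s_31 = 6·8 + 11·11 + 8·9 + 3·5 + 4·7 = 11
s_32 = 6·11 + 11·8 + 8·11 + 3·9 + 4·5 = 3
(s_28, s_29, s_30, s_31, s_32) = (9, 11, 8, 11, 3) = (s_0, s_1, s_2, s_3, s_4), so the sequence has period 28.
390 ≡ 26 (mod 28), hence s_390 = s_26 = 7.

7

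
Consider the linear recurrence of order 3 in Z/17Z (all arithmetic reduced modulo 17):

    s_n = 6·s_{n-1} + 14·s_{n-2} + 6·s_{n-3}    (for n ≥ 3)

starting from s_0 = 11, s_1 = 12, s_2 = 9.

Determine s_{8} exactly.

s_3 = 6·9 + 14·12 + 6·11 = 16
s_4 = 6·16 + 14·9 + 6·12 = 5
s_5 = 6·5 + 14·16 + 6·9 = 2
s_6 = 6·2 + 14·5 + 6·16 = 8
s_7 = 6·8 + 14·2 + 6·5 = 4
s_8 = 6·4 + 14·8 + 6·2 = 12

12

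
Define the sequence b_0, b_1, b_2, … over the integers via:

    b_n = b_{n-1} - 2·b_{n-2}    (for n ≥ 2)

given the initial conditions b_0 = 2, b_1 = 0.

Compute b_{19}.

b_2 = 1·0 + -2·2 = -4
b_3 = 1·-4 + -2·0 = -4
b_4 = 1·-4 + -2·-4 = 4
b_5 = 1·4 + -2·-4 = 12
b_6 = 1·12 + -2·4 = 4
b_7 = 1·4 + -2·12 = -20
b_8 = 1·-20 + -2·4 = -28
b_9 = 1·-28 + -2·-20 = 12
b_10 = 1·12 + -2·-28 = 68
b_11 = 1·68 + -2·12 = 44
b_12 = 1·44 + -2·68 = -92
b_13 = 1·-92 + -2·44 = -180
b_14 = 1·-180 + -2·-92 = 4
b_15 = 1·4 + -2·-180 = 364
b_16 = 1·364 + -2·4 = 356
b_17 = 1·356 + -2·364 = -372
b_18 = 1·-372 + -2·356 = -1084
b_19 = 1·-1084 + -2·-372 = -340

-340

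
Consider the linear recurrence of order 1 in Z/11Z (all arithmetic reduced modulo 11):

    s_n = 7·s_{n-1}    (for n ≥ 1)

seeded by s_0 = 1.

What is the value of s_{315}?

10

s_1 = 7·1 = 7
s_2 = 7·7 = 5
s_3 = 7·5 = 2
s_4 = 7·2 = 3
s_5 = 7·3 = 10
s_6 = 7·10 = 4
s_7 = 7·4 = 6
s_8 = 7·6 = 9
s_9 = 7·9 = 8
s_10 = 7·8 = 1
(s_10) = (1) = (s_0), so the sequence has period 10.
315 ≡ 5 (mod 10), hence s_315 = s_5 = 10.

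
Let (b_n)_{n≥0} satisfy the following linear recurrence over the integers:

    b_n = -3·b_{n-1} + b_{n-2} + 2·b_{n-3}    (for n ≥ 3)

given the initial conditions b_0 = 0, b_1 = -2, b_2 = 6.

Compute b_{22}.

b_3 = -3·6 + 1·-2 + 2·0 = -20
b_4 = -3·-20 + 1·6 + 2·-2 = 62
b_5 = -3·62 + 1·-20 + 2·6 = -194
b_6 = -3·-194 + 1·62 + 2·-20 = 604
b_7 = -3·604 + 1·-194 + 2·62 = -1882
b_8 = -3·-1882 + 1·604 + 2·-194 = 5862
b_9 = -3·5862 + 1·-1882 + 2·604 = -18260
b_10 = -3·-18260 + 1·5862 + 2·-1882 = 56878
b_11 = -3·56878 + 1·-18260 + 2·5862 = -177170
b_12 = -3·-177170 + 1·56878 + 2·-18260 = 551868
b_13 = -3·551868 + 1·-177170 + 2·56878 = -1719018
b_14 = -3·-1719018 + 1·551868 + 2·-177170 = 5354582
b_15 = -3·5354582 + 1·-1719018 + 2·551868 = -16679028
b_16 = -3·-16679028 + 1·5354582 + 2·-1719018 = 51953630
b_17 = -3·51953630 + 1·-16679028 + 2·5354582 = -161830754
b_18 = -3·-161830754 + 1·51953630 + 2·-16679028 = 504087836
b_19 = -3·504087836 + 1·-161830754 + 2·51953630 = -1570187002
b_20 = -3·-1570187002 + 1·504087836 + 2·-161830754 = 4890987334
b_21 = -3·4890987334 + 1·-1570187002 + 2·504087836 = -15234973332
b_22 = -3·-15234973332 + 1·4890987334 + 2·-1570187002 = 47455533326

47455533326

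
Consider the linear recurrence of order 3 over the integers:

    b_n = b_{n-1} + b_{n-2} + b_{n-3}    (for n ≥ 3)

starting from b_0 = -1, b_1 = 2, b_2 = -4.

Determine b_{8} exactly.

b_3 = 1·-4 + 1·2 + 1·-1 = -3
b_4 = 1·-3 + 1·-4 + 1·2 = -5
b_5 = 1·-5 + 1·-3 + 1·-4 = -12
b_6 = 1·-12 + 1·-5 + 1·-3 = -20
b_7 = 1·-20 + 1·-12 + 1·-5 = -37
b_8 = 1·-37 + 1·-20 + 1·-12 = -69

-69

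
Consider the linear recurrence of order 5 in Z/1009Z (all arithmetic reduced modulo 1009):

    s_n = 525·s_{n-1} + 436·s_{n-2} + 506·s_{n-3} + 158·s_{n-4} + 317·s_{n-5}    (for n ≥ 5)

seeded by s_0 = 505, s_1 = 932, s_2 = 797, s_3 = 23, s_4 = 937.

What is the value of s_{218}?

508

s_5 = 525·937 + 436·23 + 506·797 + 158·932 + 317·505 = 767
s_6 = 525·767 + 436·937 + 506·23 + 158·797 + 317·932 = 118
s_7 = 525·118 + 436·767 + 506·937 + 158·23 + 317·797 = 723
s_8 = 525·723 + 436·118 + 506·767 + 158·937 + 317·23 = 777
s_9 = 525·777 + 436·723 + 506·118 + 158·767 + 317·937 = 366
s_10 = 525·366 + 436·777 + 506·723 + 158·118 + 317·767 = 211
Continuing the recurrence:
  s_11 = 890;  s_12 = 625;  s_13 = 15;  s_14 = 227;  s_15 = 685;  s_16 = 516
  s_17 = 24;  s_18 = 236;  s_19 = 519;  s_20 = 68;  s_21 = 877;  s_22 = 473
  s_23 = 593;  s_24 = 448;  s_25 = 243;  s_26 = 1;  s_27 = 657;  s_28 = 604
  s_29 = 475;  s_30 = 124;  s_31 = 872;  s_32 = 501;  s_33 = 812;  s_34 = 939
  s_35 = 203;  s_36 = 1003;  s_37 = 45;  s_38 = 777;  s_39 = 523;  s_40 = 283
  s_41 = 61;  s_42 = 114;  s_43 = 610;  s_44 = 880;  s_45 = 100;  s_46 = 214
  s_47 = 205;  s_48 = 737;  s_49 = 510;  s_50 = 565;  s_51 = 288;  s_52 = 570
  s_53 = 782;  s_54 = 324;  s_55 = 955;  s_56 = 815;  s_57 = 745;  s_58 = 146
  s_59 = 945;  s_60 = 52;  s_61 = 332;  s_62 = 41;  s_63 = 725;  s_64 = 480
  s_65 = 927;  s_66 = 51;  s_67 = 228;  s_68 = 491;  s_69 = 540;  s_70 = 707
  s_71 = 161;  s_72 = 599;  s_73 = 614;  s_74 = 415;  s_75 = 978;  s_76 = 493
  s_77 = 579;  s_78 = 641;  s_79 = 480;  s_80 = 561;  s_81 = 320;  s_82 = 918
  s_83 = 816;  s_84 = 386;  s_85 = 171;  s_86 = 270;  s_87 = 140;  s_88 = 78
  s_89 = 534;  s_90 = 772;  s_91 = 300;  s_92 = 683;  s_93 = 285;  s_94 = 529
  s_95 = 437;  s_96 = 93;  s_97 = 723;  s_98 = 909;  s_99 = 656;  s_100 = 553
  s_101 = 489;  s_102 = 863;  s_103 = 973;  s_104 = 100;  s_105 = 574;  s_106 = 593
  s_107 = 224;  s_108 = 1004;  s_109 = 881;  s_110 = 772;  s_111 = 250;  s_112 = 71
  s_113 = 508;  s_114 = 47;  s_115 = 264;  s_116 = 90;  s_117 = 333;  s_118 = 512
  s_119 = 540;  s_120 = 244;  s_121 = 483;  s_122 = 348;  s_123 = 563;  s_124 = 396
  s_125 = 134;  s_126 = 418;  s_127 = 481;  s_128 = 992;  s_129 = 17;  s_130 = 271
  s_131 = 475;  s_132 = 235;  s_133 = 758;  s_134 = 938;  s_135 = 977;  s_136 = 835
  s_137 = 563;  s_138 = 735;  s_139 = 137;  s_140 = 930;  s_141 = 183;  s_142 = 765
  s_143 = 879;  s_144 = 370;  s_145 = 824;  s_146 = 721;  s_147 = 750;  s_148 = 112
  s_149 = 207;  s_150 = 1006;  s_151 = 14;  s_152 = 972;  s_153 = 903;  s_154 = 447
  s_155 = 477;  s_156 = 799;  s_157 = 799;  s_158 = 901;  s_159 = 887;  s_160 = 522
  s_161 = 875;  s_162 = 777;  s_163 = 126;  s_164 = 527;  s_165 = 326;  s_166 = 106
  s_167 = 149;  s_168 = 933;  s_169 = 621;  s_170 = 17;  s_171 = 714;  s_172 = 188
  s_173 = 240;  s_174 = 946;  s_175 = 356;  s_176 = 126;  s_177 = 448;  s_178 = 619
  s_179 = 810;  s_180 = 177;  s_181 = 267;  s_182 = 294;  s_183 = 425;  s_184 = 271
  s_185 = 513;  s_186 = 79;  s_187 = 604;  s_188 = 636;  s_189 = 6;  s_190 = 387
  s_191 = 304;  s_192 = 771;  s_193 = 358;  s_194 = 372;  s_195 = 89;  s_196 = 833
  s_197 = 728;  s_198 = 98;  s_199 = 116;  s_200 = 189;  s_201 = 317;  s_202 = 853
  s_203 = 549;  s_204 = 258;  s_205 = 259;  s_206 = 734;  s_207 = 172;  s_208 = 434
  s_209 = 853;  s_210 = 939;  s_211 = 353;  s_212 = 192;  s_213 = 257;  s_214 = 746
  s_215 = 786;  s_216 = 176
s_217 = 525·176 + 436·786 + 506·746 + 158·257 + 317·192 = 897
s_218 = 525·897 + 436·176 + 506·786 + 158·746 + 317·257 = 508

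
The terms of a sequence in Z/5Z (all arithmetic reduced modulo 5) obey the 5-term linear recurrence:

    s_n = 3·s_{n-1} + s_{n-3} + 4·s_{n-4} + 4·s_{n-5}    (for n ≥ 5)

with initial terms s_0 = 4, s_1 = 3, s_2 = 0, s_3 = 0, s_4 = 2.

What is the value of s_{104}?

s_5 = 3·2 + 0·0 + 1·0 + 4·3 + 4·4 = 4
s_6 = 3·4 + 0·2 + 1·0 + 4·0 + 4·3 = 4
s_7 = 3·4 + 0·4 + 1·2 + 4·0 + 4·0 = 4
s_8 = 3·4 + 0·4 + 1·4 + 4·2 + 4·0 = 4
s_9 = 3·4 + 0·4 + 1·4 + 4·4 + 4·2 = 0
s_10 = 3·0 + 0·4 + 1·4 + 4·4 + 4·4 = 1
s_11 = 3·1 + 0·0 + 1·4 + 4·4 + 4·4 = 4
s_12 = 3·4 + 0·1 + 1·0 + 4·4 + 4·4 = 4
s_13 = 3·4 + 0·4 + 1·1 + 4·0 + 4·4 = 4
s_14 = 3·4 + 0·4 + 1·4 + 4·1 + 4·0 = 0
s_15 = 3·0 + 0·4 + 1·4 + 4·4 + 4·1 = 4
s_16 = 3·4 + 0·0 + 1·4 + 4·4 + 4·4 = 3
s_17 = 3·3 + 0·4 + 1·0 + 4·4 + 4·4 = 1
s_18 = 3·1 + 0·3 + 1·4 + 4·0 + 4·4 = 3
s_19 = 3·3 + 0·1 + 1·3 + 4·4 + 4·0 = 3
s_20 = 3·3 + 0·3 + 1·1 + 4·3 + 4·4 = 3
s_21 = 3·3 + 0·3 + 1·3 + 4·1 + 4·3 = 3
s_22 = 3·3 + 0·3 + 1·3 + 4·3 + 4·1 = 3
s_23 = 3·3 + 0·3 + 1·3 + 4·3 + 4·3 = 1
s_24 = 3·1 + 0·3 + 1·3 + 4·3 + 4·3 = 0
s_25 = 3·0 + 0·1 + 1·3 + 4·3 + 4·3 = 2
s_26 = 3·2 + 0·0 + 1·1 + 4·3 + 4·3 = 1
s_27 = 3·1 + 0·2 + 1·0 + 4·1 + 4·3 = 4
s_28 = 3·4 + 0·1 + 1·2 + 4·0 + 4·1 = 3
s_29 = 3·3 + 0·4 + 1·1 + 4·2 + 4·0 = 3
s_30 = 3·3 + 0·3 + 1·4 + 4·1 + 4·2 = 0
s_31 = 3·0 + 0·3 + 1·3 + 4·4 + 4·1 = 3
s_32 = 3·3 + 0·0 + 1·3 + 4·3 + 4·4 = 0
s_33 = 3·0 + 0·3 + 1·0 + 4·3 + 4·3 = 4
s_34 = 3·4 + 0·0 + 1·3 + 4·0 + 4·3 = 2
s_35 = 3·2 + 0·4 + 1·0 + 4·3 + 4·0 = 3
s_36 = 3·3 + 0·2 + 1·4 + 4·0 + 4·3 = 0
s_37 = 3·0 + 0·3 + 1·2 + 4·4 + 4·0 = 3
s_38 = 3·3 + 0·0 + 1·3 + 4·2 + 4·4 = 1
s_39 = 3·1 + 0·3 + 1·0 + 4·3 + 4·2 = 3
s_40 = 3·3 + 0·1 + 1·3 + 4·0 + 4·3 = 4
s_41 = 3·4 + 0·3 + 1·1 + 4·3 + 4·0 = 0
s_42 = 3·0 + 0·4 + 1·3 + 4·1 + 4·3 = 4
s_43 = 3·4 + 0·0 + 1·4 + 4·3 + 4·1 = 2
s_44 = 3·2 + 0·4 + 1·0 + 4·4 + 4·3 = 4
s_45 = 3·4 + 0·2 + 1·4 + 4·0 + 4·4 = 2
s_46 = 3·2 + 0·4 + 1·2 + 4·4 + 4·0 = 4
s_47 = 3·4 + 0·2 + 1·4 + 4·2 + 4·4 = 0
s_48 = 3·0 + 0·4 + 1·2 + 4·4 + 4·2 = 1
s_49 = 3·1 + 0·0 + 1·4 + 4·2 + 4·4 = 1
s_50 = 3·1 + 0·1 + 1·0 + 4·4 + 4·2 = 2
s_51 = 3·2 + 0·1 + 1·1 + 4·0 + 4·4 = 3
s_52 = 3·3 + 0·2 + 1·1 + 4·1 + 4·0 = 4
s_53 = 3·4 + 0·3 + 1·2 + 4·1 + 4·1 = 2
s_54 = 3·2 + 0·4 + 1·3 + 4·2 + 4·1 = 1
s_55 = 3·1 + 0·2 + 1·4 + 4·3 + 4·2 = 2
s_56 = 3·2 + 0·1 + 1·2 + 4·4 + 4·3 = 1
s_57 = 3·1 + 0·2 + 1·1 + 4·2 + 4·4 = 3
s_58 = 3·3 + 0·1 + 1·2 + 4·1 + 4·2 = 3
s_59 = 3·3 + 0·3 + 1·1 + 4·2 + 4·1 = 2
s_60 = 3·2 + 0·3 + 1·3 + 4·1 + 4·2 = 1
s_61 = 3·1 + 0·2 + 1·3 + 4·3 + 4·1 = 2
s_62 = 3·2 + 0·1 + 1·2 + 4·3 + 4·3 = 2
s_63 = 3·2 + 0·2 + 1·1 + 4·2 + 4·3 = 2
s_64 = 3·2 + 0·2 + 1·2 + 4·1 + 4·2 = 0
s_65 = 3·0 + 0·2 + 1·2 + 4·2 + 4·1 = 4
s_66 = 3·4 + 0·0 + 1·2 + 4·2 + 4·2 = 0
s_67 = 3·0 + 0·4 + 1·0 + 4·2 + 4·2 = 1
s_68 = 3·1 + 0·0 + 1·4 + 4·0 + 4·2 = 0
s_69 = 3·0 + 0·1 + 1·0 + 4·4 + 4·0 = 1
s_70 = 3·1 + 0·0 + 1·1 + 4·0 + 4·4 = 0
s_71 = 3·0 + 0·1 + 1·0 + 4·1 + 4·0 = 4
s_72 = 3·4 + 0·0 + 1·1 + 4·0 + 4·1 = 2
s_73 = 3·2 + 0·4 + 1·0 + 4·1 + 4·0 = 0
s_74 = 3·0 + 0·2 + 1·4 + 4·0 + 4·1 = 3
s_75 = 3·3 + 0·0 + 1·2 + 4·4 + 4·0 = 2
s_76 = 3·2 + 0·3 + 1·0 + 4·2 + 4·4 = 0
s_77 = 3·0 + 0·2 + 1·3 + 4·0 + 4·2 = 1
s_78 = 3·1 + 0·0 + 1·2 + 4·3 + 4·0 = 2
s_79 = 3·2 + 0·1 + 1·0 + 4·2 + 4·3 = 1
s_80 = 3·1 + 0·2 + 1·1 + 4·0 + 4·2 = 2
s_81 = 3·2 + 0·1 + 1·2 + 4·1 + 4·0 = 2
s_82 = 3·2 + 0·2 + 1·1 + 4·2 + 4·1 = 4
s_83 = 3·4 + 0·2 + 1·2 + 4·1 + 4·2 = 1
s_84 = 3·1 + 0·4 + 1·2 + 4·2 + 4·1 = 2
s_85 = 3·2 + 0·1 + 1·4 + 4·2 + 4·2 = 1
s_86 = 3·1 + 0·2 + 1·1 + 4·4 + 4·2 = 3
s_87 = 3·3 + 0·1 + 1·2 + 4·1 + 4·4 = 1
s_88 = 3·1 + 0·3 + 1·1 + 4·2 + 4·1 = 1
s_89 = 3·1 + 0·1 + 1·3 + 4·1 + 4·2 = 3
s_90 = 3·3 + 0·1 + 1·1 + 4·3 + 4·1 = 1
s_91 = 3·1 + 0·3 + 1·1 + 4·1 + 4·3 = 0
s_92 = 3·0 + 0·1 + 1·3 + 4·1 + 4·1 = 1
s_93 = 3·1 + 0·0 + 1·1 + 4·3 + 4·1 = 0
s_94 = 3·0 + 0·1 + 1·0 + 4·1 + 4·3 = 1
s_95 = 3·1 + 0·0 + 1·1 + 4·0 + 4·1 = 3
s_96 = 3·3 + 0·1 + 1·0 + 4·1 + 4·0 = 3
s_97 = 3·3 + 0·3 + 1·1 + 4·0 + 4·1 = 4
s_98 = 3·4 + 0·3 + 1·3 + 4·1 + 4·0 = 4
s_99 = 3·4 + 0·4 + 1·3 + 4·3 + 4·1 = 1
s_100 = 3·1 + 0·4 + 1·4 + 4·3 + 4·3 = 1
s_101 = 3·1 + 0·1 + 1·4 + 4·4 + 4·3 = 0
s_102 = 3·0 + 0·1 + 1·1 + 4·4 + 4·4 = 3
s_103 = 3·3 + 0·0 + 1·1 + 4·1 + 4·4 = 0
s_104 = 3·0 + 0·3 + 1·0 + 4·1 + 4·1 = 3

3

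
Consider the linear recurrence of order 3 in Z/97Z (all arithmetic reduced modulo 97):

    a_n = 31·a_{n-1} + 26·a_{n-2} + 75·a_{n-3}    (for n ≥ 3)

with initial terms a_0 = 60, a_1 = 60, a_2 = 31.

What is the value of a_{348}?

a_3 = 31·31 + 26·60 + 75·60 = 37
a_4 = 31·37 + 26·31 + 75·60 = 51
a_5 = 31·51 + 26·37 + 75·31 = 18
a_6 = 31·18 + 26·51 + 75·37 = 3
a_7 = 31·3 + 26·18 + 75·51 = 21
a_8 = 31·21 + 26·3 + 75·18 = 42
Continuing the recurrence:
  a_9 = 36;  a_10 = 0;  a_11 = 12;  a_12 = 65;  a_13 = 96;  a_14 = 37
  a_15 = 79;  a_16 = 38;  a_17 = 90;  a_18 = 3;  a_19 = 45;  a_20 = 75
  a_21 = 34;  a_22 = 74;  a_23 = 73;  a_24 = 44;  a_25 = 82;  a_26 = 43
  a_27 = 72;  a_28 = 91;  a_29 = 61;  a_30 = 54;  a_31 = 94;  a_32 = 66
  a_33 = 4;  a_34 = 63;  a_35 = 23;  a_36 = 32;  a_37 = 10;  a_38 = 54
  a_39 = 66;  a_40 = 29;  a_41 = 69;  a_42 = 83;  a_43 = 43;  a_44 = 33
  a_45 = 24;  a_46 = 74;  a_47 = 58;  a_48 = 90;  a_49 = 51;  a_50 = 26
  a_51 = 55;  a_52 = 95;  a_53 = 20;  a_54 = 37;  a_55 = 62;  a_56 = 19
  a_57 = 29;  a_58 = 29;  a_59 = 71;  a_60 = 86;  a_61 = 91;  a_62 = 3
  a_63 = 82;  a_64 = 36;  a_65 = 78;  a_66 = 95;  a_67 = 10;  a_68 = 94
  a_69 = 17;  a_70 = 35;  a_71 = 41;  a_72 = 61;  a_73 = 53;  a_74 = 96
  a_75 = 5;  a_76 = 30;  a_77 = 15;  a_78 = 68;  a_79 = 92;  a_80 = 22
  a_81 = 26;  a_82 = 33;  a_83 = 51;  a_84 = 24;  a_85 = 83;  a_86 = 38
  a_87 = 92;  a_88 = 74;  a_89 = 67;  a_90 = 37;  a_91 = 0;  a_92 = 70
  a_93 = 95;  a_94 = 12;  a_95 = 41;  a_96 = 75;  a_97 = 23;  a_98 = 15
  a_99 = 92;  a_100 = 20;  a_101 = 63;  a_102 = 61;  a_103 = 82;  a_104 = 26
  a_105 = 44;  a_106 = 42;  a_107 = 31;  a_108 = 18;  a_109 = 52;  a_110 = 40
  a_111 = 62;  a_112 = 72;  a_113 = 54;  a_114 = 48;  a_115 = 47;  a_116 = 62
  a_117 = 51;  a_118 = 25;  a_119 = 58;  a_120 = 65;  a_121 = 63;  a_122 = 39
  a_123 = 59;  a_124 = 2;  a_125 = 59;  a_126 = 1;  a_127 = 66;  a_128 = 95
  a_129 = 80;  a_130 = 6;  a_131 = 79;  a_132 = 69;  a_133 = 84;  a_134 = 41
  a_135 = 94;  a_136 = 95;  a_137 = 25;  a_138 = 13;  a_139 = 30;  a_140 = 39
  a_141 = 54;  a_142 = 88;  a_143 = 73;  a_144 = 65;  a_145 = 37;  a_146 = 67
  a_147 = 57;  a_148 = 76;  a_149 = 36;  a_150 = 92;  a_151 = 79;  a_152 = 72
  a_153 = 31;  a_154 = 28;  a_155 = 90;  a_156 = 23;  a_157 = 12;  a_158 = 57
  a_159 = 21;  a_160 = 26;  a_161 = 1;  a_162 = 51;  a_163 = 65;  a_164 = 21
  a_165 = 55;  a_166 = 45;  a_167 = 35;  a_168 = 75;  a_169 = 14;  a_170 = 62
  a_171 = 54;  a_172 = 68;  a_173 = 14;  a_174 = 44;  a_175 = 38;  a_176 = 74
  a_177 = 83;  a_178 = 72;  a_179 = 46;  a_180 = 17;  a_181 = 42;  a_182 = 53
  a_183 = 33;  a_184 = 22;  a_185 = 83;  a_186 = 91;  a_187 = 33;  a_188 = 11
  a_189 = 70;  a_190 = 81;  a_191 = 15;  a_192 = 61;  a_193 = 14;  a_194 = 41
  a_195 = 2;  a_196 = 44;  a_197 = 29;  a_198 = 59;  a_199 = 63;  a_200 = 36
  a_201 = 1;  a_202 = 66;  a_203 = 19;  a_204 = 52;  a_205 = 72;  a_206 = 62
  a_207 = 31;  a_208 = 19;  a_209 = 31;  a_210 = 94;  a_211 = 4;  a_212 = 43
  a_213 = 48;  a_214 = 93;  a_215 = 81;  a_216 = 90;  a_217 = 37;  a_218 = 56
  a_219 = 39;  a_220 = 8;  a_221 = 30;  a_222 = 86;  a_223 = 69;  a_224 = 29
  a_225 = 25;  a_226 = 11;  a_227 = 62;  a_228 = 9;  a_229 = 0;  a_230 = 34
  a_231 = 80;  a_232 = 66;  a_233 = 80;  a_234 = 11;  a_235 = 96;  a_236 = 47
  a_237 = 25;  a_238 = 79;  a_239 = 28;  a_240 = 44;  a_241 = 63;  a_242 = 56
  a_243 = 78;  a_244 = 63;  a_245 = 33;  a_246 = 72;  a_247 = 55;  a_248 = 38
  a_249 = 54;  a_250 = 94;  a_251 = 87;  a_252 = 73;  a_253 = 32;  a_254 = 6
  a_255 = 91;  a_256 = 42;  a_257 = 44;  a_258 = 66;  a_259 = 35;  a_260 = 87
  a_261 = 21;  a_262 = 9;  a_263 = 75;  a_264 = 60;  a_265 = 23;  a_266 = 41
  a_267 = 64;  a_268 = 22;  a_269 = 86;  a_270 = 84;  a_271 = 88;  a_272 = 13
  a_273 = 67;  a_274 = 91;  a_275 = 9;  a_276 = 7;  a_277 = 1;  a_278 = 15
  a_279 = 46;  a_280 = 48;  a_281 = 26;  a_282 = 72;  a_283 = 9;  a_284 = 27
  a_285 = 69;  a_286 = 24;  a_287 = 4;  a_288 = 6;  a_289 = 53;  a_290 = 62
  a_291 = 64;  a_292 = 5;  a_293 = 67;  a_294 = 23;  a_295 = 17;  a_296 = 39
  a_297 = 78;  a_298 = 51;  a_299 = 35;  a_300 = 16;  a_301 = 90;  a_302 = 11
  a_303 = 1;  a_304 = 83;  a_305 = 29;  a_306 = 28;  a_307 = 87;  a_308 = 71
  a_309 = 64;  a_310 = 73;  a_311 = 37;  a_312 = 85;  a_313 = 51;  a_314 = 67
  a_315 = 78;  a_316 = 31;  a_317 = 60;  a_318 = 77;  a_319 = 64;  a_320 = 47
  a_321 = 69;  a_322 = 13;  a_323 = 96;  a_324 = 50;  a_325 = 74;  a_326 = 27
  a_327 = 12;  a_328 = 28;  a_329 = 4;  a_330 = 6;  a_331 = 62;  a_332 = 50
  a_333 = 23;  a_334 = 67;  a_335 = 23;  a_336 = 9;  a_337 = 82;  a_338 = 39
  a_339 = 39;  a_340 = 31;  a_341 = 50;  a_342 = 43;  a_343 = 11;  a_344 = 68
  a_345 = 90;  a_346 = 48
a_347 = 31·48 + 26·90 + 75·68 = 4
a_348 = 31·4 + 26·48 + 75·90 = 71

71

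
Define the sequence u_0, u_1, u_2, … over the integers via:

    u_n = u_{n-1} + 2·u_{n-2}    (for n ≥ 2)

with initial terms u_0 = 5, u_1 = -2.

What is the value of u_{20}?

1048580

u_2 = 1·-2 + 2·5 = 8
u_3 = 1·8 + 2·-2 = 4
u_4 = 1·4 + 2·8 = 20
u_5 = 1·20 + 2·4 = 28
u_6 = 1·28 + 2·20 = 68
u_7 = 1·68 + 2·28 = 124
u_8 = 1·124 + 2·68 = 260
u_9 = 1·260 + 2·124 = 508
u_10 = 1·508 + 2·260 = 1028
u_11 = 1·1028 + 2·508 = 2044
u_12 = 1·2044 + 2·1028 = 4100
u_13 = 1·4100 + 2·2044 = 8188
u_14 = 1·8188 + 2·4100 = 16388
u_15 = 1·16388 + 2·8188 = 32764
u_16 = 1·32764 + 2·16388 = 65540
u_17 = 1·65540 + 2·32764 = 131068
u_18 = 1·131068 + 2·65540 = 262148
u_19 = 1·262148 + 2·131068 = 524284
u_20 = 1·524284 + 2·262148 = 1048580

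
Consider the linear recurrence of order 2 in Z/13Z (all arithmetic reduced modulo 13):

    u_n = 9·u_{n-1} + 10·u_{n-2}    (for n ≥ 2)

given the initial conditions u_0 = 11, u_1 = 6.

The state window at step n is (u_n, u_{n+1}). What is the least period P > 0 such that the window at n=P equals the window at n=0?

n=0: window = (11, 6)
n=1: window = (6, 8)
n=2: window = (8, 2)
n=3: window = (2, 7)
n=4: window = (7, 5)
n=5: window = (5, 11)
n=6: window = (11, 6)
window at n=6 equals window at n=0 → period = 6

6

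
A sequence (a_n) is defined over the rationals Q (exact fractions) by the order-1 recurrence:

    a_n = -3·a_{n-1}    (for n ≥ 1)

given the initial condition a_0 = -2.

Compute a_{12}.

-1062882

a_1 = -3·-2 = 6
a_2 = -3·6 = -18
a_3 = -3·-18 = 54
a_4 = -3·54 = -162
a_5 = -3·-162 = 486
a_6 = -3·486 = -1458
a_7 = -3·-1458 = 4374
a_8 = -3·4374 = -13122
a_9 = -3·-13122 = 39366
a_10 = -3·39366 = -118098
a_11 = -3·-118098 = 354294
a_12 = -3·354294 = -1062882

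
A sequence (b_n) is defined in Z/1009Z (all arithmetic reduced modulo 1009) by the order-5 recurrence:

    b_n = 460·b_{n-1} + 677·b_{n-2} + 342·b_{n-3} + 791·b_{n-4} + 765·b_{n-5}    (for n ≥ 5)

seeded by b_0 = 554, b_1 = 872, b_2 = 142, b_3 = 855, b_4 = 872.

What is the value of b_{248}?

b_5 = 460·872 + 677·855 + 342·142 + 791·872 + 765·554 = 983
b_6 = 460·983 + 677·872 + 342·855 + 791·142 + 765·872 = 481
b_7 = 460·481 + 677·983 + 342·872 + 791·855 + 765·142 = 342
b_8 = 460·342 + 677·481 + 342·983 + 791·872 + 765·855 = 683
b_9 = 460·683 + 677·342 + 342·481 + 791·983 + 765·872 = 634
b_10 = 460·634 + 677·683 + 342·342 + 791·481 + 765·983 = 596
Continuing the recurrence:
  b_11 = 402;  b_12 = 795;  b_13 = 34;  b_14 = 88;  b_15 = 419;  b_16 = 618
  b_17 = 110;  b_18 = 593;  b_19 = 823;  b_20 = 526;  b_21 = 794;  b_22 = 143
  b_23 = 9;  b_24 = 515;  b_25 = 553;  b_26 = 810;  b_27 = 355;  b_28 = 319
  b_29 = 155;  b_30 = 297;  b_31 = 957;  b_32 = 340;  b_33 = 154;  b_34 = 59
  b_35 = 890;  b_36 = 655;  b_37 = 276;  b_38 = 993;  b_39 = 349;  b_40 = 185
  b_41 = 58;  b_42 = 582;  b_43 = 423;  b_44 = 642;  b_45 = 507;  b_46 = 507
  b_47 = 797;  b_48 = 379;  b_49 = 603;  b_50 = 200;  b_51 = 434;  b_52 = 827
  b_53 = 82;  b_54 = 345;  b_55 = 486;  b_56 = 214;  b_57 = 890;  b_58 = 701
  b_59 = 850;  b_60 = 766;  b_61 = 99;  b_62 = 524;  b_63 = 792;  b_64 = 163
  b_65 = 702;  b_66 = 707;  b_67 = 758;  b_68 = 142;  b_69 = 883;  b_70 = 248
  b_71 = 921;  b_72 = 595;  b_73 = 159;  b_74 = 777;  b_75 = 636;  b_76 = 916
  b_77 = 463;  b_78 = 936;  b_79 = 549;  b_80 = 539;  b_81 = 806;  b_82 = 1001
  b_83 = 888;  b_84 = 451;  b_85 = 230;  b_86 = 268;  b_87 = 449;  b_88 = 296
  b_89 = 293;  b_90 = 856;  b_91 = 354;  b_92 = 516;  b_93 = 20;  b_94 = 529
  b_95 = 2;  b_96 = 544;  b_97 = 557;  b_98 = 490;  b_99 = 148;  b_100 = 21
  b_101 = 67;  b_102 = 239;  b_103 = 567;  b_104 = 238;  b_105 = 397;  b_106 = 25
  b_107 = 141;  b_108 = 84;  b_109 = 47;  b_110 = 176;  b_111 = 742;  b_112 = 50
  b_113 = 843;  b_114 = 987;  b_115 = 670;  b_116 = 190;  b_117 = 486;  b_118 = 41
  b_119 = 749;  b_120 = 639;  b_121 = 823;  b_122 = 440;  b_123 = 650;  b_124 = 329
  b_125 = 922;  b_126 = 318;  b_127 = 280;  b_128 = 263;  b_129 = 800;  b_130 = 423
  b_131 = 365;  b_132 = 853;  b_133 = 719;  b_134 = 995;  b_135 = 11;  b_136 = 772
  b_137 = 977;  b_138 = 278;  b_139 = 955;  b_140 = 613;  b_141 = 693;  b_142 = 613
  b_143 = 663;  b_144 = 68;  b_145 = 666;  b_146 = 959;  b_147 = 637;  b_148 = 583
  b_149 = 914;  b_150 = 524;  b_151 = 222;  b_152 = 596;  b_153 = 827;  b_154 = 935
  b_155 = 487;  b_156 = 230;  b_157 = 734;  b_158 = 18;  b_159 = 329;  b_160 = 399
  b_161 = 551;  b_162 = 40;  b_163 = 748;  b_164 = 852;  b_165 = 330;  b_166 = 759
  b_167 = 954;  b_168 = 76;  b_169 = 682;  b_170 = 489;  b_171 = 634;  b_172 = 184
  b_173 = 295;  b_174 = 268;  b_175 = 252;  b_176 = 629;  b_177 = 452;  b_178 = 277
  b_179 = 507;  b_180 = 366;  b_181 = 162;  b_182 = 124;  b_183 = 764;  b_184 = 740
  b_185 = 504;  b_186 = 277;  b_187 = 220;  b_188 = 353;  b_189 = 596;  b_190 = 410
  b_191 = 951;  b_192 = 199;  b_193 = 650;  b_194 = 490;  b_195 = 352;  b_196 = 600
  b_197 = 245;  b_198 = 534;  b_199 = 665;  b_200 = 759;  b_201 = 188;  b_202 = 756
  b_203 = 253;  b_204 = 517;  b_205 = 540;  b_206 = 25;  b_207 = 477;  b_208 = 391
  b_209 = 86;  b_210 = 248;  b_211 = 192;  b_212 = 255;  b_213 = 4;  b_214 = 624
  b_215 = 142;  b_216 = 251;  b_217 = 688;  b_218 = 417;  b_219 = 231;  b_220 = 738
  b_221 = 446;  b_222 = 330;  b_223 = 91;  b_224 = 772;  b_225 = 37;  b_226 = 548
  b_227 = 871;  b_228 = 518;  b_229 = 630;  b_230 = 658;  b_231 = 563;  b_232 = 157
  b_233 = 985;  b_234 = 721;  b_235 = 55;  b_236 = 641;  b_237 = 741;  b_238 = 581
  b_239 = 88;  b_240 = 320;  b_241 = 762;  b_242 = 211;  b_243 = 422;  b_244 = 830
  b_245 = 41;  b_246 = 776
b_247 = 460·776 + 677·41 + 342·830 + 791·422 + 765·211 = 417
b_248 = 460·417 + 677·776 + 342·41 + 791·830 + 765·422 = 299

299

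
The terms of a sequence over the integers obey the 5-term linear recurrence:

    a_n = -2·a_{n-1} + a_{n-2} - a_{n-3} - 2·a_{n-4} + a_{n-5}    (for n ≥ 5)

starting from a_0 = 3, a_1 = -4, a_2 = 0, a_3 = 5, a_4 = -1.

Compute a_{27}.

4862753285

a_5 = -2·-1 + 1·5 + -1·0 + -2·-4 + 1·3 = 18
a_6 = -2·18 + 1·-1 + -1·5 + -2·0 + 1·-4 = -46
a_7 = -2·-46 + 1·18 + -1·-1 + -2·5 + 1·0 = 101
a_8 = -2·101 + 1·-46 + -1·18 + -2·-1 + 1·5 = -259
a_9 = -2·-259 + 1·101 + -1·-46 + -2·18 + 1·-1 = 628
a_10 = -2·628 + 1·-259 + -1·101 + -2·-46 + 1·18 = -1506
a_11 = -2·-1506 + 1·628 + -1·-259 + -2·101 + 1·-46 = 3651
a_12 = -2·3651 + 1·-1506 + -1·628 + -2·-259 + 1·101 = -8817
a_13 = -2·-8817 + 1·3651 + -1·-1506 + -2·628 + 1·-259 = 21276
a_14 = -2·21276 + 1·-8817 + -1·3651 + -2·-1506 + 1·628 = -51380
a_15 = -2·-51380 + 1·21276 + -1·-8817 + -2·3651 + 1·-1506 = 124045
a_16 = -2·124045 + 1·-51380 + -1·21276 + -2·-8817 + 1·3651 = -299461
a_17 = -2·-299461 + 1·124045 + -1·-51380 + -2·21276 + 1·-8817 = 722978
a_18 = -2·722978 + 1·-299461 + -1·124045 + -2·-51380 + 1·21276 = -1745426
a_19 = -2·-1745426 + 1·722978 + -1·-299461 + -2·124045 + 1·-51380 = 4213821
a_20 = -2·4213821 + 1·-1745426 + -1·722978 + -2·-299461 + 1·124045 = -10173079
a_21 = -2·-10173079 + 1·4213821 + -1·-1745426 + -2·722978 + 1·-299461 = 24559988
a_22 = -2·24559988 + 1·-10173079 + -1·4213821 + -2·-1745426 + 1·722978 = -59293046
a_23 = -2·-59293046 + 1·24559988 + -1·-10173079 + -2·4213821 + 1·-1745426 = 143146091
a_24 = -2·143146091 + 1·-59293046 + -1·24559988 + -2·-10173079 + 1·4213821 = -345585237
a_25 = -2·-345585237 + 1·143146091 + -1·-59293046 + -2·24559988 + 1·-10173079 = 834316556
a_26 = -2·834316556 + 1·-345585237 + -1·143146091 + -2·-59293046 + 1·24559988 = -2014218360
a_27 = -2·-2014218360 + 1·834316556 + -1·-345585237 + -2·143146091 + 1·-59293046 = 4862753285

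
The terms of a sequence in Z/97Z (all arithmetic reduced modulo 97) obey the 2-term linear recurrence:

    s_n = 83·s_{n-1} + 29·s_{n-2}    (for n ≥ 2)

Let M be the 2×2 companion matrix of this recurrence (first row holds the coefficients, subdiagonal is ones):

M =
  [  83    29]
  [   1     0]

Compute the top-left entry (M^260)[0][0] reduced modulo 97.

(M^260)[0][0] is the top entry after applying M 260 times to the unit state (1, 0). Equivalently it is h_{261} for the auxiliary sequence (h_n) obeying the same recurrence with h_1 = 1 and h_i = 0 for 0 ≤ i < 1:
h_2 = 83·1 + 29·0 = 83
h_3 = 83·83 + 29·1 = 31
h_4 = 83·31 + 29·83 = 33
h_5 = 83·33 + 29·31 = 49
h_6 = 83·49 + 29·33 = 77
h_7 = 83·77 + 29·49 = 52
Continuing the recurrence:
  h_8 = 50;  h_9 = 32;  h_10 = 32;  h_11 = 92;  h_12 = 28;  h_13 = 45
  h_14 = 85;  h_15 = 18;  h_16 = 79;  h_17 = 95;  h_18 = 88;  h_19 = 68
  h_20 = 48;  h_21 = 39;  h_22 = 70;  h_23 = 54;  h_24 = 13;  h_25 = 26
  h_26 = 13;  h_27 = 87;  h_28 = 32;  h_29 = 38;  h_30 = 8;  h_31 = 20
  h_32 = 49;  h_33 = 88;  h_34 = 92;  h_35 = 3;  h_36 = 7;  h_37 = 86
  h_38 = 66;  h_39 = 18;  h_40 = 13;  h_41 = 49;  h_42 = 79;  h_43 = 24
  h_44 = 15;  h_45 = 1;  h_46 = 33;  h_47 = 52;  h_48 = 35;  h_49 = 48
  h_50 = 52;  h_51 = 82;  h_52 = 69;  h_53 = 54;  h_54 = 81;  h_55 = 44
  h_56 = 84;  h_57 = 3;  h_58 = 66;  h_59 = 36;  h_60 = 52;  h_61 = 25
  h_62 = 91;  h_63 = 33;  h_64 = 43;  h_65 = 64;  h_66 = 60;  h_67 = 46
  h_68 = 29;  h_69 = 55;  h_70 = 71;  h_71 = 19;  h_72 = 47;  h_73 = 87
  h_74 = 48;  h_75 = 8;  h_76 = 19;  h_77 = 63;  h_78 = 57;  h_79 = 59
  h_80 = 51;  h_81 = 27;  h_82 = 34;  h_83 = 16;  h_84 = 83;  h_85 = 78
  h_86 = 54;  h_87 = 51;  h_88 = 76;  h_89 = 27;  h_90 = 80;  h_91 = 51
  h_92 = 54;  h_93 = 44;  h_94 = 77;  h_95 = 4;  h_96 = 43;  h_97 = 96
  h_98 = 0;  h_99 = 68;  h_100 = 18;  h_101 = 71;  h_102 = 13;  h_103 = 34
  h_104 = 95;  h_105 = 44;  h_106 = 5;  h_107 = 42;  h_108 = 42;  h_109 = 48
  h_110 = 61;  h_111 = 53;  h_112 = 57;  h_113 = 60;  h_114 = 37;  h_115 = 58
  h_116 = 67;  h_117 = 65;  h_118 = 63;  h_119 = 33;  h_120 = 7;  h_121 = 83
  h_122 = 11;  h_123 = 22;  h_124 = 11;  h_125 = 96;  h_126 = 42;  h_127 = 62
  h_128 = 59;  h_129 = 2;  h_130 = 34;  h_131 = 67;  h_132 = 48;  h_133 = 10
  h_134 = 88;  h_135 = 28;  h_136 = 26;  h_137 = 60;  h_138 = 11;  h_139 = 34
  h_140 = 37;  h_141 = 80;  h_142 = 50;  h_143 = 68;  h_144 = 13;  h_145 = 44
  h_146 = 52;  h_147 = 63;  h_148 = 44;  h_149 = 47;  h_150 = 36;  h_151 = 83
  h_152 = 76;  h_153 = 82;  h_154 = 86;  h_155 = 10;  h_156 = 26;  h_157 = 23
  h_158 = 44;  h_159 = 51;  h_160 = 77;  h_161 = 13;  h_162 = 14;  h_163 = 84
  h_164 = 6;  h_165 = 24;  h_166 = 32;  h_167 = 54;  h_168 = 75;  h_169 = 31
  h_170 = 92;  h_171 = 96;  h_172 = 63;  h_173 = 59;  h_174 = 31;  h_175 = 16
  h_176 = 93;  h_177 = 35;  h_178 = 73;  h_179 = 90;  h_180 = 81;  h_181 = 21
  h_182 = 18;  h_183 = 66;  h_184 = 83;  h_185 = 73;  h_186 = 27;  h_187 = 90
  h_188 = 8;  h_189 = 73;  h_190 = 83;  h_191 = 82;  h_192 = 95;  h_193 = 78
  h_194 = 14;  h_195 = 29;  h_196 = 0;  h_197 = 65;  h_198 = 60;  h_199 = 75
  h_200 = 11;  h_201 = 81;  h_202 = 58;  h_203 = 82;  h_204 = 49;  h_205 = 43
  h_206 = 43;  h_207 = 63;  h_208 = 74;  h_209 = 15;  h_210 = 93;  h_211 = 6
  h_212 = 91;  h_213 = 64;  h_214 = 94;  h_215 = 55;  h_216 = 16;  h_217 = 13
  h_218 = 88;  h_219 = 18;  h_220 = 69;  h_221 = 41;  h_222 = 69;  h_223 = 29
  h_224 = 43;  h_225 = 45;  h_226 = 35;  h_227 = 39;  h_228 = 81;  h_229 = 94
  h_230 = 63;  h_231 = 1;  h_232 = 67;  h_233 = 61;  h_234 = 22;  h_235 = 6
  h_236 = 69;  h_237 = 81;  h_238 = 91;  h_239 = 8;  h_240 = 5;  h_241 = 65
  h_242 = 11;  h_243 = 82;  h_244 = 44;  h_245 = 16;  h_246 = 82;  h_247 = 92
  h_248 = 23;  h_249 = 18;  h_250 = 27;  h_251 = 47;  h_252 = 28;  h_253 = 1
  h_254 = 22;  h_255 = 12;  h_256 = 82;  h_257 = 73;  h_258 = 95;  h_259 = 11
h_260 = 83·11 + 29·95 = 79
h_261 = 83·79 + 29·11 = 86

86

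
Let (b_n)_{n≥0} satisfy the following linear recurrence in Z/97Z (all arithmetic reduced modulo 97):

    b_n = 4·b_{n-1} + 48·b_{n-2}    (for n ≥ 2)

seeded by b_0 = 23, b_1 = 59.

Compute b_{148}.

61

b_2 = 4·59 + 48·23 = 79
b_3 = 4·79 + 48·59 = 44
b_4 = 4·44 + 48·79 = 88
b_5 = 4·88 + 48·44 = 39
b_6 = 4·39 + 48·88 = 15
b_7 = 4·15 + 48·39 = 89
b_8 = 4·89 + 48·15 = 9
b_9 = 4·9 + 48·89 = 40
b_10 = 4·40 + 48·9 = 10
b_11 = 4·10 + 48·40 = 20
b_12 = 4·20 + 48·10 = 75
b_13 = 4·75 + 48·20 = 96
b_14 = 4·96 + 48·75 = 7
b_15 = 4·7 + 48·96 = 77
b_16 = 4·77 + 48·7 = 62
b_17 = 4·62 + 48·77 = 64
b_18 = 4·64 + 48·62 = 31
b_19 = 4·31 + 48·64 = 92
b_20 = 4·92 + 48·31 = 13
b_21 = 4·13 + 48·92 = 6
b_22 = 4·6 + 48·13 = 66
b_23 = 4·66 + 48·6 = 67
b_24 = 4·67 + 48·66 = 41
b_25 = 4·41 + 48·67 = 82
b_26 = 4·82 + 48·41 = 65
b_27 = 4·65 + 48·82 = 25
b_28 = 4·25 + 48·65 = 19
b_29 = 4·19 + 48·25 = 15
b_30 = 4·15 + 48·19 = 2
b_31 = 4·2 + 48·15 = 49
b_32 = 4·49 + 48·2 = 1
b_33 = 4·1 + 48·49 = 28
b_34 = 4·28 + 48·1 = 63
b_35 = 4·63 + 48·28 = 44
b_36 = 4·44 + 48·63 = 96
b_37 = 4·96 + 48·44 = 71
b_38 = 4·71 + 48·96 = 42
b_39 = 4·42 + 48·71 = 84
b_40 = 4·84 + 48·42 = 24
b_41 = 4·24 + 48·84 = 54
b_42 = 4·54 + 48·24 = 10
b_43 = 4·10 + 48·54 = 13
b_44 = 4·13 + 48·10 = 47
b_45 = 4·47 + 48·13 = 36
b_46 = 4·36 + 48·47 = 72
b_47 = 4·72 + 48·36 = 76
b_48 = 4·76 + 48·72 = 74
b_49 = 4·74 + 48·76 = 64
b_50 = 4·64 + 48·74 = 25
b_51 = 4·25 + 48·64 = 68
b_52 = 4·68 + 48·25 = 17
b_53 = 4·17 + 48·68 = 34
b_54 = 4·34 + 48·17 = 79
b_55 = 4·79 + 48·34 = 8
b_56 = 4·8 + 48·79 = 41
b_57 = 4·41 + 48·8 = 63
b_58 = 4·63 + 48·41 = 86
b_59 = 4·86 + 48·63 = 70
b_60 = 4·70 + 48·86 = 43
b_61 = 4·43 + 48·70 = 40
b_62 = 4·40 + 48·43 = 90
b_63 = 4·90 + 48·40 = 49
b_64 = 4·49 + 48·90 = 54
b_65 = 4·54 + 48·49 = 46
b_66 = 4·46 + 48·54 = 60
b_67 = 4·60 + 48·46 = 23
b_68 = 4·23 + 48·60 = 62
b_69 = 4·62 + 48·23 = 91
b_70 = 4·91 + 48·62 = 42
b_71 = 4·42 + 48·91 = 74
b_72 = 4·74 + 48·42 = 81
b_73 = 4·81 + 48·74 = 93
b_74 = 4·93 + 48·81 = 89
b_75 = 4·89 + 48·93 = 67
b_76 = 4·67 + 48·89 = 78
b_77 = 4·78 + 48·67 = 36
b_78 = 4·36 + 48·78 = 8
b_79 = 4·8 + 48·36 = 14
b_80 = 4·14 + 48·8 = 52
b_81 = 4·52 + 48·14 = 7
b_82 = 4·7 + 48·52 = 2
b_83 = 4·2 + 48·7 = 53
b_84 = 4·53 + 48·2 = 17
b_85 = 4·17 + 48·53 = 90
b_86 = 4·90 + 48·17 = 12
b_87 = 4·12 + 48·90 = 3
b_88 = 4·3 + 48·12 = 6
b_89 = 4·6 + 48·3 = 71
b_90 = 4·71 + 48·6 = 87
b_91 = 4·87 + 48·71 = 70
b_92 = 4·70 + 48·87 = 91
b_93 = 4·91 + 48·70 = 38
b_94 = 4·38 + 48·91 = 58
b_95 = 4·58 + 48·38 = 19
b_96 = 4·19 + 48·58 = 47
b_97 = 4·47 + 48·19 = 33
b_98 = 4·33 + 48·47 = 60
b_99 = 4·60 + 48·33 = 78
b_100 = 4·78 + 48·60 = 88
b_101 = 4·88 + 48·78 = 22
b_102 = 4·22 + 48·88 = 44
b_103 = 4·44 + 48·22 = 68
b_104 = 4·68 + 48·44 = 56
b_105 = 4·56 + 48·68 = 93
b_106 = 4·93 + 48·56 = 53
b_107 = 4·53 + 48·93 = 20
b_108 = 4·20 + 48·53 = 5
b_109 = 4·5 + 48·20 = 10
b_110 = 4·10 + 48·5 = 86
b_111 = 4·86 + 48·10 = 48
b_112 = 4·48 + 48·86 = 52
b_113 = 4·52 + 48·48 = 87
b_114 = 4·87 + 48·52 = 31
b_115 = 4·31 + 48·87 = 32
b_116 = 4·32 + 48·31 = 64
b_117 = 4·64 + 48·32 = 46
b_118 = 4·46 + 48·64 = 55
b_119 = 4·55 + 48·46 = 3
b_120 = 4·3 + 48·55 = 33
b_121 = 4·33 + 48·3 = 82
b_122 = 4·82 + 48·33 = 69
b_123 = 4·69 + 48·82 = 41
b_124 = 4·41 + 48·69 = 81
b_125 = 4·81 + 48·41 = 61
b_126 = 4·61 + 48·81 = 58
b_127 = 4·58 + 48·61 = 56
b_128 = 4·56 + 48·58 = 1
b_129 = 4·1 + 48·56 = 73
b_130 = 4·73 + 48·1 = 49
b_131 = 4·49 + 48·73 = 14
b_132 = 4·14 + 48·49 = 80
b_133 = 4·80 + 48·14 = 22
b_134 = 4·22 + 48·80 = 48
b_135 = 4·48 + 48·22 = 84
b_136 = 4·84 + 48·48 = 21
b_137 = 4·21 + 48·84 = 42
b_138 = 4·42 + 48·21 = 12
b_139 = 4·12 + 48·42 = 27
b_140 = 4·27 + 48·12 = 5
b_141 = 4·5 + 48·27 = 55
b_142 = 4·55 + 48·5 = 72
b_143 = 4·72 + 48·55 = 18
b_144 = 4·18 + 48·72 = 36
b_145 = 4·36 + 48·18 = 38
b_146 = 4·38 + 48·36 = 37
b_147 = 4·37 + 48·38 = 32
b_148 = 4·32 + 48·37 = 61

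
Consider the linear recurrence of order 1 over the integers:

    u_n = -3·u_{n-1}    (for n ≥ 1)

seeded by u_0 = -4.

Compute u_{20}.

-13947137604

u_1 = -3·-4 = 12
u_2 = -3·12 = -36
u_3 = -3·-36 = 108
u_4 = -3·108 = -324
u_5 = -3·-324 = 972
u_6 = -3·972 = -2916
u_7 = -3·-2916 = 8748
u_8 = -3·8748 = -26244
u_9 = -3·-26244 = 78732
u_10 = -3·78732 = -236196
u_11 = -3·-236196 = 708588
u_12 = -3·708588 = -2125764
u_13 = -3·-2125764 = 6377292
u_14 = -3·6377292 = -19131876
u_15 = -3·-19131876 = 57395628
u_16 = -3·57395628 = -172186884
u_17 = -3·-172186884 = 516560652
u_18 = -3·516560652 = -1549681956
u_19 = -3·-1549681956 = 4649045868
u_20 = -3·4649045868 = -13947137604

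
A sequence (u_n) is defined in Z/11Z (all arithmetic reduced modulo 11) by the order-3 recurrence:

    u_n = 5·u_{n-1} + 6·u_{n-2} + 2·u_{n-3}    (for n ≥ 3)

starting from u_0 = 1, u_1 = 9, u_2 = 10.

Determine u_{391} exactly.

u_3 = 5·10 + 6·9 + 2·1 = 7
u_4 = 5·7 + 6·10 + 2·9 = 3
u_5 = 5·3 + 6·7 + 2·10 = 0
u_6 = 5·0 + 6·3 + 2·7 = 10
u_7 = 5·10 + 6·0 + 2·3 = 1
u_8 = 5·1 + 6·10 + 2·0 = 10
Continuing the recurrence:
  u_9 = 10;  u_10 = 2;  u_11 = 2;  u_12 = 9;  u_13 = 6;  u_14 = 0
  u_15 = 10;  u_16 = 7;  u_17 = 7;  u_18 = 9;  u_19 = 2;  u_20 = 1
  u_21 = 2;  u_22 = 9;  u_23 = 4;  u_24 = 1;  u_25 = 3;  u_26 = 7
  u_27 = 0;  u_28 = 4;  u_29 = 1;  u_30 = 7;  u_31 = 5;  u_32 = 3
  u_33 = 4;  u_34 = 4;  u_35 = 6;  u_36 = 7;  u_37 = 2;  u_38 = 9
  u_39 = 5;  u_40 = 6;  u_41 = 1;  u_42 = 7;  u_43 = 9;  u_44 = 1
  u_45 = 7;  u_46 = 4;  u_47 = 9;  u_48 = 6;  u_49 = 4;  u_50 = 8
  u_51 = 10;  u_52 = 7;  u_53 = 1;  u_54 = 1;  u_55 = 3;  u_56 = 1
  u_57 = 3;  u_58 = 5;  u_59 = 1;  u_60 = 8;  u_61 = 1;  u_62 = 0
  u_63 = 0;  u_64 = 2;  u_65 = 10;  u_66 = 7;  u_67 = 0;  u_68 = 7
  u_69 = 5;  u_70 = 1;  u_71 = 5;  u_72 = 8;  u_73 = 6;  u_74 = 0
  u_75 = 8;  u_76 = 8;  u_77 = 0;  u_78 = 9;  u_79 = 6;  u_80 = 7
  u_81 = 1;  u_82 = 4;  u_83 = 7;  u_84 = 6;  u_85 = 3;  u_86 = 10
  u_87 = 3;  u_88 = 4;  u_89 = 3;  u_90 = 1;  u_91 = 9;  u_92 = 2
  u_93 = 0;  u_94 = 8;  u_95 = 0;  u_96 = 4;  u_97 = 3;  u_98 = 6
  u_99 = 1;  u_100 = 3;  u_101 = 0;  u_102 = 9;  u_103 = 7;  u_104 = 1
  u_105 = 10;  u_106 = 4;  u_107 = 5;  u_108 = 3;  u_109 = 9;  u_110 = 7
  u_111 = 7;  u_112 = 7;  u_113 = 3;  u_114 = 5;  u_115 = 2;  u_116 = 2
  u_117 = 10;  u_118 = 0;  u_119 = 9;  u_120 = 10;  u_121 = 5;  u_122 = 4
  u_123 = 4;  u_124 = 10;  u_125 = 5;  u_126 = 5;  u_127 = 9;  u_128 = 8
  u_129 = 5;  u_130 = 3;  u_131 = 6;  u_132 = 3;  u_133 = 2;  u_134 = 7
  u_135 = 9;  u_136 = 3;  u_137 = 6;  u_138 = 0;  u_139 = 9;  u_140 = 2
  u_141 = 9;  u_142 = 9;  u_143 = 4;  u_144 = 4;  u_145 = 7;  u_146 = 1
  u_147 = 0;  u_148 = 9;  u_149 = 3;  u_150 = 3;  u_151 = 7;  u_152 = 4
  u_153 = 2;  u_154 = 4;  u_155 = 7;  u_156 = 8;  u_157 = 2;  u_158 = 6
  u_159 = 3;  u_160 = 0;  u_161 = 8;  u_162 = 2;  u_163 = 3;  u_164 = 10
  u_165 = 6;  u_166 = 8;  u_167 = 8;  u_168 = 1;  u_169 = 3;  u_170 = 4
  u_171 = 7;  u_172 = 10;  u_173 = 1;  u_174 = 2;  u_175 = 3;  u_176 = 7
  u_177 = 2;  u_178 = 3;  u_179 = 8;  u_180 = 7;  u_181 = 1;  u_182 = 8
  u_183 = 5;  u_184 = 9;  u_185 = 3;  u_186 = 2;  u_187 = 2;  u_188 = 6
  u_189 = 2;  u_190 = 6;  u_191 = 10;  u_192 = 2;  u_193 = 5;  u_194 = 2
  u_195 = 0;  u_196 = 0;  u_197 = 4;  u_198 = 9;  u_199 = 3;  u_200 = 0
  u_201 = 3;  u_202 = 10;  u_203 = 2;  u_204 = 10;  u_205 = 5;  u_206 = 1
  u_207 = 0;  u_208 = 5;  u_209 = 5;  u_210 = 0;  u_211 = 7;  u_212 = 1
  u_213 = 3;  u_214 = 2;  u_215 = 8;  u_216 = 3;  u_217 = 1;  u_218 = 6
  u_219 = 9;  u_220 = 6;  u_221 = 8;  u_222 = 6;  u_223 = 2;  u_224 = 7
  u_225 = 4;  u_226 = 0;  u_227 = 5;  u_228 = 0;  u_229 = 8;  u_230 = 6
  u_231 = 1;  u_232 = 2;  u_233 = 6;  u_234 = 0;  u_235 = 7;  u_236 = 3
  u_237 = 2;  u_238 = 9;  u_239 = 8;  u_240 = 10;  u_241 = 6;  u_242 = 7
  u_243 = 3;  u_244 = 3;  u_245 = 3;  u_246 = 6;  u_247 = 10;  u_248 = 4
  u_249 = 4;  u_250 = 9;  u_251 = 0;  u_252 = 7;  u_253 = 9;  u_254 = 10
  u_255 = 8;  u_256 = 8;  u_257 = 9;  u_258 = 10;  u_259 = 10;  u_260 = 7
  u_261 = 5;  u_262 = 10;  u_263 = 6;  u_264 = 1;  u_265 = 6;  u_266 = 4
  u_267 = 3;  u_268 = 7;  u_269 = 6;  u_270 = 1;  u_271 = 0;  u_272 = 7
  u_273 = 4;  u_274 = 7;  u_275 = 7;  u_276 = 8;  u_277 = 8;  u_278 = 3
  u_279 = 2;  u_280 = 0;  u_281 = 7;  u_282 = 6;  u_283 = 6;  u_284 = 3
  u_285 = 8;  u_286 = 4;  u_287 = 8;  u_288 = 3;  u_289 = 5;  u_290 = 4
  u_291 = 1;  u_292 = 6;  u_293 = 0;  u_294 = 5;  u_295 = 4;  u_296 = 6
  u_297 = 9;  u_298 = 1;  u_299 = 5;  u_300 = 5;  u_301 = 2;  u_302 = 6
  u_303 = 8;  u_304 = 3;  u_305 = 9;  u_306 = 2;  u_307 = 4;  u_308 = 6
  u_309 = 3;  u_310 = 4;  u_311 = 6;  u_312 = 5;  u_313 = 3;  u_314 = 2
  u_315 = 5;  u_316 = 10;  u_317 = 7;  u_318 = 6;  u_319 = 4;  u_320 = 4
  u_321 = 1;  u_322 = 4;  u_323 = 1;  u_324 = 9;  u_325 = 4;  u_326 = 10
  u_327 = 4;  u_328 = 0;  u_329 = 0;  u_330 = 8;  u_331 = 7;  u_332 = 6
  u_333 = 0;  u_334 = 6;  u_335 = 9;  u_336 = 4;  u_337 = 9;  u_338 = 10
  u_339 = 2;  u_340 = 0;  u_341 = 10;  u_342 = 10;  u_343 = 0;  u_344 = 3
  u_345 = 2;  u_346 = 6;  u_347 = 4;  u_348 = 5;  u_349 = 6;  u_350 = 2
  u_351 = 1;  u_352 = 7;  u_353 = 1;  u_354 = 5;  u_355 = 1;  u_356 = 4
  u_357 = 3;  u_358 = 8;  u_359 = 0;  u_360 = 10;  u_361 = 0;  u_362 = 5
  u_363 = 1;  u_364 = 2;  u_365 = 4;  u_366 = 1;  u_367 = 0;  u_368 = 3
  u_369 = 6;  u_370 = 4;  u_371 = 7;  u_372 = 5;  u_373 = 9;  u_374 = 1
  u_375 = 3;  u_376 = 6;  u_377 = 6;  u_378 = 6;  u_379 = 1;  u_380 = 9
  u_381 = 8;  u_382 = 8;  u_383 = 7;  u_384 = 0;  u_385 = 3;  u_386 = 7
  u_387 = 9;  u_388 = 5;  u_389 = 5
u_390 = 5·5 + 6·5 + 2·9 = 7
u_391 = 5·7 + 6·5 + 2·5 = 9

9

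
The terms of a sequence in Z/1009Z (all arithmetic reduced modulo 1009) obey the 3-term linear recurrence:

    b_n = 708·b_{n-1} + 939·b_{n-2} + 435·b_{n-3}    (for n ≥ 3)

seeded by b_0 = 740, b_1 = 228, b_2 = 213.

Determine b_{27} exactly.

48

b_3 = 708·213 + 939·228 + 435·740 = 676
b_4 = 708·676 + 939·213 + 435·228 = 865
b_5 = 708·865 + 939·676 + 435·213 = 896
b_6 = 708·896 + 939·865 + 435·676 = 138
b_7 = 708·138 + 939·896 + 435·865 = 596
b_8 = 708·596 + 939·138 + 435·896 = 922
b_9 = 708·922 + 939·596 + 435·138 = 101
b_10 = 708·101 + 939·922 + 435·596 = 861
b_11 = 708·861 + 939·101 + 435·922 = 642
b_12 = 708·642 + 939·861 + 435·101 = 295
b_13 = 708·295 + 939·642 + 435·861 = 658
b_14 = 708·658 + 939·295 + 435·642 = 22
b_15 = 708·22 + 939·658 + 435·295 = 977
b_16 = 708·977 + 939·22 + 435·658 = 703
b_17 = 708·703 + 939·977 + 435·22 = 998
b_18 = 708·998 + 939·703 + 435·977 = 721
b_19 = 708·721 + 939·998 + 435·703 = 762
b_20 = 708·762 + 939·721 + 435·998 = 930
b_21 = 708·930 + 939·762 + 435·721 = 545
b_22 = 708·545 + 939·930 + 435·762 = 416
b_23 = 708·416 + 939·545 + 435·930 = 33
b_24 = 708·33 + 939·416 + 435·545 = 258
b_25 = 708·258 + 939·33 + 435·416 = 92
b_26 = 708·92 + 939·258 + 435·33 = 891
b_27 = 708·891 + 939·92 + 435·258 = 48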